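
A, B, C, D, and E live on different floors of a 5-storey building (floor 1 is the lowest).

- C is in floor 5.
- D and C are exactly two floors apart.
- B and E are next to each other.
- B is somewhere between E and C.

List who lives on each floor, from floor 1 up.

E, B, D, A, C

From clue 1: C → floor 5.
From clues 1–2: D → floor 3.
From clues 1–3: A → floor 4.
From clues 1–4: E → floor 1, B → floor 2.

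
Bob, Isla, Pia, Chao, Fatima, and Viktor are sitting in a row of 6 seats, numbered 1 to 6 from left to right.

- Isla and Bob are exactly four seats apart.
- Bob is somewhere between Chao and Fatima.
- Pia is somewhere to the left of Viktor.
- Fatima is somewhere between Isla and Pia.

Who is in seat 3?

With clue 1, Bob and Isla are ruled out for seat 3.
With clues 1–4, Chao, Fatima, and Viktor are ruled out for seat 3.
So seat 3 is Pia.

Pia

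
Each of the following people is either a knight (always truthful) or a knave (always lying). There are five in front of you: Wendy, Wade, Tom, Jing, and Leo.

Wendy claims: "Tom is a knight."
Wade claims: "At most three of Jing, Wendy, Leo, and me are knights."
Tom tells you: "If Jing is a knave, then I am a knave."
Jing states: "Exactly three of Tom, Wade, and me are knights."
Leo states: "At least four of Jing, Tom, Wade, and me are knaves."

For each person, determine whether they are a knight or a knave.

Wendy: knight, Wade: knight, Tom: knight, Jing: knight, Leo: knave

Consider Wendy. Suppose Wendy is a knave.
Then no assignment of the remaining roles makes every statement match its speaker's type — contradiction.
So Wendy is a knight.
Consider Wade. Suppose Wade is a knave.
Then Wade's own statement would have to be false, but it can't be — contradiction.
So Wade is a knight.
With that fixed, Leo's statement is false, so Leo is a knave.
Consider Tom. Suppose Tom is a knave.
Then Wendy's statement comes out false, contradicting Wendy being a knight.
So Tom is a knight.
Consider Jing. Suppose Jing is a knave.
Then Tom's statement comes out false, contradicting Tom being a knight.
So Jing is a knight.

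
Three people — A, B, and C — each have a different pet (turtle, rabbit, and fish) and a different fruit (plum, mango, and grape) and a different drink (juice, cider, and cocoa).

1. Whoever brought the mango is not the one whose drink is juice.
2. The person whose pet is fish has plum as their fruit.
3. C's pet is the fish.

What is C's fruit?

plum

With clues 1–3, grape and mango are impossible for C's fruit.
That leaves plum.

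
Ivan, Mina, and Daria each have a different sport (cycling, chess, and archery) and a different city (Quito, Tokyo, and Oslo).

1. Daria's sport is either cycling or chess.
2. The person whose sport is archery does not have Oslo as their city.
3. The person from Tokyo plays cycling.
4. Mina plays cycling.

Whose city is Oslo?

Daria

With clues 1–4, Ivan and Mina are impossible for the one with city Oslo.
That leaves Daria.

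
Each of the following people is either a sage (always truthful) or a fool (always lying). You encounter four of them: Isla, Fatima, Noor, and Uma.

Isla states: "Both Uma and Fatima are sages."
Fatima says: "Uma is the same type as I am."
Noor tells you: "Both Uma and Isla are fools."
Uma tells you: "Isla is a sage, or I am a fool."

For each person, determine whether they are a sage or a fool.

Consider Isla. Suppose Isla is a fool.
Then whichever role Uma has, Uma's statement has the wrong truth value — contradiction.
So Isla is a sage.
With that fixed, Noor's statement is false, so Noor is a fool.
With that fixed, Uma's statement is true, so Uma is a sage.
Consider Fatima. Suppose Fatima is a fool.
Then Isla's statement comes out false, contradicting Isla being a sage.
So Fatima is a sage.

Isla: sage, Fatima: sage, Noor: fool, Uma: sage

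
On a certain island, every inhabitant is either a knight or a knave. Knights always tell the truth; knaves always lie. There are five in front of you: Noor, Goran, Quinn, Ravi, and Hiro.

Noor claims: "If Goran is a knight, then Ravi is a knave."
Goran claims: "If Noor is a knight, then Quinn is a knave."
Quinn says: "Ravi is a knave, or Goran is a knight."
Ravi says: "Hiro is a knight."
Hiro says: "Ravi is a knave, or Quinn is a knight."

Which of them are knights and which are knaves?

Consider Noor. Suppose Noor is a knight.
Then no assignment of the remaining roles makes every statement match its speaker's type — contradiction.
So Noor is a knave.
With that fixed, Goran's statement is true, so Goran is a knight.
With that fixed, Quinn's statement is true, so Quinn is a knight.
With that fixed, Hiro's statement is true, so Hiro is a knight.
With that fixed, Ravi's statement is true, so Ravi is a knight.

Noor: knave, Goran: knight, Quinn: knight, Ravi: knight, Hiro: knight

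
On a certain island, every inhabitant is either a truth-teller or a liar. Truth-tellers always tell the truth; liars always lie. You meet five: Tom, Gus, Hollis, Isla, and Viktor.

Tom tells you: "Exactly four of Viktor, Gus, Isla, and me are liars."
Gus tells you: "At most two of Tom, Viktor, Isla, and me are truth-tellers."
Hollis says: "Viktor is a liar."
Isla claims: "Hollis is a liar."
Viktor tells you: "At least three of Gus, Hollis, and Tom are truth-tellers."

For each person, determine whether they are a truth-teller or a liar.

Consider Tom. Suppose Tom is a truth-teller.
Then Tom's own statement would have to be true, but it can't be — contradiction.
So Tom is a liar.
With that fixed, Viktor's statement is false, so Viktor is a liar.
With that fixed, Gus's statement is true, so Gus is a truth-teller.
With that fixed, Hollis's statement is true, so Hollis is a truth-teller.
With that fixed, Isla's statement is false, so Isla is a liar.

Tom: liar, Gus: truth-teller, Hollis: truth-teller, Isla: liar, Viktor: liar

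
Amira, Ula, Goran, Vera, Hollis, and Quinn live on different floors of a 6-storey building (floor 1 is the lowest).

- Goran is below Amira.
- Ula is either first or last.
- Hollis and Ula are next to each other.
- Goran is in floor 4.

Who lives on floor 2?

Hollis

With clues 1–2, Ula is ruled out for floor 2.
With clues 1–4, Amira, Goran, Quinn, and Vera are ruled out for floor 2.
So floor 2 is Hollis.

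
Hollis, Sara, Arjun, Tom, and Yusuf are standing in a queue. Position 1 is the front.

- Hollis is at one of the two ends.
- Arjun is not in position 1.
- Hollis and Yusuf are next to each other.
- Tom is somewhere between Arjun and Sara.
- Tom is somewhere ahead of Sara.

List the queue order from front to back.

Hollis, Yusuf, Arjun, Tom, Sara

From clue 1: Hollis is in {1,5}.
From clues 1–5: Hollis → position 1, Yusuf → position 2, Arjun → position 3, Tom → position 4, Sara → position 5.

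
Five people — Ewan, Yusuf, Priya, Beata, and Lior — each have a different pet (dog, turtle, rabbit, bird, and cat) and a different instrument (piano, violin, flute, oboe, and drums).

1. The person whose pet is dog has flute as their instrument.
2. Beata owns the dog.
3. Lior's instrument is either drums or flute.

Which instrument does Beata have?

With clues 1–2, drums, oboe, piano, and violin are impossible for Beata's instrument.
That leaves flute.

flute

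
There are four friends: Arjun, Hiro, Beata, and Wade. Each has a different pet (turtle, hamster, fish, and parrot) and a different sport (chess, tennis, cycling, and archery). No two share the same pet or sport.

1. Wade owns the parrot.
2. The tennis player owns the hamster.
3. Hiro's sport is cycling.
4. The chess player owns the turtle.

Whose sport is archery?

Wade

With clues 1–3, Hiro is impossible for the one with sport archery.
With clues 1–4, Arjun and Beata are impossible for the one with sport archery.
That leaves Wade.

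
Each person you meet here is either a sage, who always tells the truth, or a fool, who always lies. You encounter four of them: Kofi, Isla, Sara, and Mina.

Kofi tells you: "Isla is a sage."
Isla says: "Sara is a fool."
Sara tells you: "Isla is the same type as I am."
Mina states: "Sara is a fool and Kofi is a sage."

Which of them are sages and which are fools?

Consider Kofi. Suppose Kofi is a fool.
Then no assignment of the remaining roles makes every statement match its speaker's type — contradiction.
So Kofi is a sage.
Consider Isla. Suppose Isla is a fool.
Then Kofi's statement comes out false, contradicting Kofi being a sage.
So Isla is a sage.
Consider Sara. Suppose Sara is a sage.
Then Isla's statement comes out false, contradicting Isla being a sage.
So Sara is a fool.
With that fixed, Mina's statement is true, so Mina is a sage.

Kofi: sage, Isla: sage, Sara: fool, Mina: sage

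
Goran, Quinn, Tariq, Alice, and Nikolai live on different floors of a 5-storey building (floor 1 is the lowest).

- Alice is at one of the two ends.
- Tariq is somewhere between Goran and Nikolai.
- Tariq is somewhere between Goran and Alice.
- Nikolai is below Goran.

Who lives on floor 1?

Alice

With clues 1–2, Tariq is ruled out for floor 1.
With clues 1–3, Nikolai is ruled out for floor 1.
With clues 1–4, Goran and Quinn are ruled out for floor 1.
So floor 1 is Alice.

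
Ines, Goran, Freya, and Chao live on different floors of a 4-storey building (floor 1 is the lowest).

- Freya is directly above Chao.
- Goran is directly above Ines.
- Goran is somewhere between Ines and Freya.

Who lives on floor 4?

With clue 1, Chao is ruled out for floor 4.
With clues 1–2, Ines is ruled out for floor 4.
With clues 1–3, Goran is ruled out for floor 4.
So floor 4 is Freya.

Freya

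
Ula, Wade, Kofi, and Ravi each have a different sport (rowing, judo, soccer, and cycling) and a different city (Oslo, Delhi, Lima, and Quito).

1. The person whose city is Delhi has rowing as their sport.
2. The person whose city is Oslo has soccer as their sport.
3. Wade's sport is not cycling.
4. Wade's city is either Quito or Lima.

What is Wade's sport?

With clues 1–3, cycling is impossible for Wade's sport.
With clues 1–4, rowing and soccer are impossible for Wade's sport.
That leaves judo.

judo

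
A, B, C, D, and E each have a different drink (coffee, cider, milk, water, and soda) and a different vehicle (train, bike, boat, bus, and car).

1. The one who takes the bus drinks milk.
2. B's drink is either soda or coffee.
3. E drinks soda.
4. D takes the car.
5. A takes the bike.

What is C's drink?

With clues 1–3, coffee and soda are impossible for C's drink.
With clues 1–5, cider and water are impossible for C's drink.
That leaves milk.

milk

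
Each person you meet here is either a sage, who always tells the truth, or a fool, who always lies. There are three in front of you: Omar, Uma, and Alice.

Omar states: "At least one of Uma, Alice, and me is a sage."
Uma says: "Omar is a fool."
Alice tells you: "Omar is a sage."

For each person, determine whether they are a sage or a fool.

Omar: sage, Uma: fool, Alice: sage

Consider Omar. Suppose Omar is a fool.
Then no assignment of the remaining roles makes every statement match its speaker's type — contradiction.
So Omar is a sage.
With that fixed, Uma's statement is false, so Uma is a fool.
With that fixed, Alice's statement is true, so Alice is a sage.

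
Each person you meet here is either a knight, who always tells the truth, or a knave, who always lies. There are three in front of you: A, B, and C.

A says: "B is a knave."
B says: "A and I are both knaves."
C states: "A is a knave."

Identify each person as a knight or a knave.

Consider A. Suppose A is a knave.
Then whichever role B has, B's statement has the wrong truth value — contradiction.
So A is a knight.
With that fixed, B's statement is false, so B is a knave.
With that fixed, C's statement is false, so C is a knave.

A: knight, B: knave, C: knave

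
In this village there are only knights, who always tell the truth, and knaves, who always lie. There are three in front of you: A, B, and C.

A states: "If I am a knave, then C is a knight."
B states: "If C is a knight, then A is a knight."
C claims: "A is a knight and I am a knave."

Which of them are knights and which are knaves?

A: knave, B: knight, C: knave

Consider A. Suppose A is a knight.
Then whichever role C has, C's statement has the wrong truth value — contradiction.
So A is a knave.
With that fixed, C's statement is false, so C is a knave.
With that fixed, B's statement is true, so B is a knight.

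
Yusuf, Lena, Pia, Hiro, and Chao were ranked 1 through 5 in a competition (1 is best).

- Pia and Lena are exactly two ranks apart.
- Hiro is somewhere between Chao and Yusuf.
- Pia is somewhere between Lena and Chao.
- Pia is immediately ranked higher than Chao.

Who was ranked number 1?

With clues 1–2, Hiro is ruled out for rank 1.
With clues 1–3, Pia is ruled out for rank 1.
With clues 1–4, Chao and Lena are ruled out for rank 1.
So rank 1 is Yusuf.

Yusuf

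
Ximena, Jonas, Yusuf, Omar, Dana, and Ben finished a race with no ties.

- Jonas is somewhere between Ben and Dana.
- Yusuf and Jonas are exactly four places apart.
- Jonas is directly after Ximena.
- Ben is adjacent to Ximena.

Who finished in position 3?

With clues 1–2, Jonas and Yusuf are ruled out for place 3.
With clues 1–3, Ximena is ruled out for place 3.
With clues 1–4, Dana and Omar are ruled out for place 3.
So place 3 is Ben.

Ben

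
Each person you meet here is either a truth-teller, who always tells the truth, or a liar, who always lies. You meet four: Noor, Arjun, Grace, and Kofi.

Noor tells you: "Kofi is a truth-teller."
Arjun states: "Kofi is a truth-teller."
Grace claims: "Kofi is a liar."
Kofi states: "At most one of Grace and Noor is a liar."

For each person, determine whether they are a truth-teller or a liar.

Noor: truth-teller, Arjun: truth-teller, Grace: liar, Kofi: truth-teller

Consider Noor. Suppose Noor is a liar.
Then no assignment of the remaining roles makes every statement match its speaker's type — contradiction.
So Noor is a truth-teller.
With that fixed, Kofi's statement is true, so Kofi is a truth-teller.
With that fixed, Arjun's statement is true, so Arjun is a truth-teller.
With that fixed, Grace's statement is false, so Grace is a liar.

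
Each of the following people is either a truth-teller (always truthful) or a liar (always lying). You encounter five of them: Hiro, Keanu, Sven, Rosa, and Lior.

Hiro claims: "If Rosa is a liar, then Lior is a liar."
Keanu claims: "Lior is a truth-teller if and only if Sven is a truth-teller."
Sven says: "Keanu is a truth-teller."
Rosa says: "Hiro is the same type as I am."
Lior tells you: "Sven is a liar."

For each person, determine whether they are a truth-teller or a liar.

Consider Hiro. Suppose Hiro is a liar.
Then whichever role Rosa has, Rosa's statement has the wrong truth value — contradiction.
So Hiro is a truth-teller.
Consider Keanu. Suppose Keanu is a truth-teller.
Then no assignment of the remaining roles makes every statement match its speaker's type — contradiction.
So Keanu is a liar.
With that fixed, Sven's statement is false, so Sven is a liar.
With that fixed, Lior's statement is true, so Lior is a truth-teller.
Consider Rosa. Suppose Rosa is a liar.
Then Hiro's statement comes out false, contradicting Hiro being a truth-teller.
So Rosa is a truth-teller.

Hiro: truth-teller, Keanu: liar, Sven: liar, Rosa: truth-teller, Lior: truth-teller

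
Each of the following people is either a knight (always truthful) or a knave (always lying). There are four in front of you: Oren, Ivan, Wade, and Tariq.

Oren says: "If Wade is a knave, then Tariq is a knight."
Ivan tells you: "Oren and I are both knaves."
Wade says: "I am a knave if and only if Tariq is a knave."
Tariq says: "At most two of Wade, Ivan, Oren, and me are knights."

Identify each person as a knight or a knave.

Consider Oren. Suppose Oren is a knave.
Then whichever role Ivan has, Ivan's statement has the wrong truth value — contradiction.
So Oren is a knight.
With that fixed, Ivan's statement is false, so Ivan is a knave.
Consider Wade. Suppose Wade is a knight.
Then whichever role Tariq has, Tariq's statement has the wrong truth value — contradiction.
So Wade is a knave.
With that fixed, Tariq's statement is true, so Tariq is a knight.

Oren: knight, Ivan: knave, Wade: knave, Tariq: knight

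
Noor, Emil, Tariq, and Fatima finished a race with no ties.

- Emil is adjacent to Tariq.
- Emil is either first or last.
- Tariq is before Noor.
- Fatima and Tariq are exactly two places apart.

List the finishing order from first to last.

Emil, Tariq, Noor, Fatima

From clues 1–2: Emil is in {1,4}.
From clues 1–3: Emil → place 1, Tariq → place 2.
From clues 1–4: Noor → place 3, Fatima → place 4.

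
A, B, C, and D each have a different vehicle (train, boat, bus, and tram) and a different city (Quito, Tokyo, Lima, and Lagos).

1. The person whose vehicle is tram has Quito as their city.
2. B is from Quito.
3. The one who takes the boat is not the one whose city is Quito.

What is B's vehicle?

With clues 1–2, boat, bus, and train are impossible for B's vehicle.
That leaves tram.

tram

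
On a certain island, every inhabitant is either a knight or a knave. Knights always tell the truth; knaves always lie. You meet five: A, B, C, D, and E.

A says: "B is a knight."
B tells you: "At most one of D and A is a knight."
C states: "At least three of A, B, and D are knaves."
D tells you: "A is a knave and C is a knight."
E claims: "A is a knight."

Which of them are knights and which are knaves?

A: knight, B: knight, C: knave, D: knave, E: knight

Consider A. Suppose A is a knave.
Then no assignment of the remaining roles makes every statement match its speaker's type — contradiction.
So A is a knight.
With that fixed, C's statement is false, so C is a knave.
With that fixed, D's statement is false, so D is a knave.
With that fixed, E's statement is true, so E is a knight.
With that fixed, B's statement is true, so B is a knight.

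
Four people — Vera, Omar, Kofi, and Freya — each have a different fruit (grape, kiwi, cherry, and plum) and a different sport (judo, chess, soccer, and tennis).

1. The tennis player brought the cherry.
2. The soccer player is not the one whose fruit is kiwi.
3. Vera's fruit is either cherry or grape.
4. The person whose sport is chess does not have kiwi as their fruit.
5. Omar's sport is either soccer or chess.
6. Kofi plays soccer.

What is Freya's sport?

With clues 1–6, chess, soccer, and tennis are impossible for Freya's sport.
That leaves judo.

judo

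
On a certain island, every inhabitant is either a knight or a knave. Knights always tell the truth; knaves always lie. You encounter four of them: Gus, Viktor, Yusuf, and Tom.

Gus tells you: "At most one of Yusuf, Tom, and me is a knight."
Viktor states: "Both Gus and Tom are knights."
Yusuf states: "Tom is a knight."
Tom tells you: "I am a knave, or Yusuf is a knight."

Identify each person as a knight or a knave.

Consider Gus. Suppose Gus is a knight.
Then no assignment of the remaining roles makes every statement match its speaker's type — contradiction.
So Gus is a knave.
With that fixed, Viktor's statement is false, so Viktor is a knave.
Consider Yusuf. Suppose Yusuf is a knave.
Then Gus's statement comes out true, contradicting Gus being a knave.
So Yusuf is a knight.
With that fixed, Tom's statement is true, so Tom is a knight.

Gus: knave, Viktor: knave, Yusuf: knight, Tom: knight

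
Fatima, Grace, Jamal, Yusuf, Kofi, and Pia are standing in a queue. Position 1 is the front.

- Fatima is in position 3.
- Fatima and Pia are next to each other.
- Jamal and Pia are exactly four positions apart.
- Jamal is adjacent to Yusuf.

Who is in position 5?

With clue 1, Fatima is ruled out for position 5.
With clues 1–2, Pia is ruled out for position 5.
With clues 1–3, Jamal is ruled out for position 5.
With clues 1–4, Grace and Kofi are ruled out for position 5.
So position 5 is Yusuf.

Yusuf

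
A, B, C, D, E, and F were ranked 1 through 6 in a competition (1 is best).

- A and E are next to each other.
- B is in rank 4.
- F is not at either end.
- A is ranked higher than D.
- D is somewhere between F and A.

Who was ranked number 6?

C

With clues 1–2, B is ruled out for rank 6.
With clues 1–3, F is ruled out for rank 6.
With clues 1–4, A and E are ruled out for rank 6.
With clues 1–5, D is ruled out for rank 6.
So rank 6 is C.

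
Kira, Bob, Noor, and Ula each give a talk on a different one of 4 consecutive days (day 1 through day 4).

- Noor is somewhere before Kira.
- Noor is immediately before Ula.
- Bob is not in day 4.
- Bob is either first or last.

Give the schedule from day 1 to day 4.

Bob, Noor, Ula, Kira

From clue 1: Kira is in {2,3,4}.
From clues 1–2: Kira is in {3,4}.
From clues 1–3: Kira → day 4.
From clues 1–4: Bob → day 1, Noor → day 2, Ula → day 3.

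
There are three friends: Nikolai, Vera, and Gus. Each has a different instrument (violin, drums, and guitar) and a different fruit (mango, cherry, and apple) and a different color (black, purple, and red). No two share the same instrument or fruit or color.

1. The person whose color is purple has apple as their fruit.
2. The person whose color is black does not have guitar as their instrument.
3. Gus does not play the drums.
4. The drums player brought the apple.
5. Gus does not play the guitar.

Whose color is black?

Gus

With clues 1–5, Nikolai and Vera are impossible for the one with color black.
That leaves Gus.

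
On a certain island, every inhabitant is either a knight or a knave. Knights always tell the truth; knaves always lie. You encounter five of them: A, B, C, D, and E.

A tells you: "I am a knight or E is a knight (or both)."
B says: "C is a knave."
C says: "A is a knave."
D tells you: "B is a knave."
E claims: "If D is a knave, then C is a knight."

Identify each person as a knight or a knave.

A: knight, B: knight, C: knave, D: knave, E: knave

Consider A. Suppose A is a knave.
Then no assignment of the remaining roles makes every statement match its speaker's type — contradiction.
So A is a knight.
With that fixed, C's statement is false, so C is a knave.
With that fixed, B's statement is true, so B is a knight.
With that fixed, D's statement is false, so D is a knave.
With that fixed, E's statement is false, so E is a knave.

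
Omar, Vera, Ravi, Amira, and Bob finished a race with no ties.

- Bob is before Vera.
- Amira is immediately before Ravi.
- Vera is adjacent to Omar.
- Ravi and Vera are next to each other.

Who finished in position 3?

With clues 1–3, Amira is ruled out for place 3.
With clues 1–4, Bob, Omar, and Vera are ruled out for place 3.
So place 3 is Ravi.

Ravi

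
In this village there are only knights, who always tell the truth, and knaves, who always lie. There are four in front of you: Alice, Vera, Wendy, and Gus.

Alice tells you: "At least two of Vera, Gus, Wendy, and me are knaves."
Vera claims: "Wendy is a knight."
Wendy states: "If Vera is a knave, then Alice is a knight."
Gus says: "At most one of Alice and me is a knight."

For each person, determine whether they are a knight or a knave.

Consider Alice. Suppose Alice is a knight.
Then whichever role Gus has, Gus's statement has the wrong truth value — contradiction.
So Alice is a knave.
With that fixed, Gus's statement is true, so Gus is a knight.
Consider Vera. Suppose Vera is a knave.
Then Alice's statement comes out true, contradicting Alice being a knave.
So Vera is a knight.
With that fixed, Wendy's statement is true, so Wendy is a knight.

Alice: knave, Vera: knight, Wendy: knight, Gus: knight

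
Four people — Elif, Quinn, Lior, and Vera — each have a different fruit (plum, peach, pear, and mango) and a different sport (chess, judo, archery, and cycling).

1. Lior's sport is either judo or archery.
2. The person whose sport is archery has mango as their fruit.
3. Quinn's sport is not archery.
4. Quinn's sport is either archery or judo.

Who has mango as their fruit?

With clues 1–3, Quinn is impossible for the one with fruit mango.
With clues 1–4, Elif and Vera are impossible for the one with fruit mango.
That leaves Lior.

Lior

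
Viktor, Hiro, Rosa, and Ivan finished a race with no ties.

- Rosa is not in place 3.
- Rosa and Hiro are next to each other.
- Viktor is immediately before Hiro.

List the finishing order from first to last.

From clue 1: Rosa is in {1,2,4}.
From clues 1–2: Hiro is in {1,2,3}.
From clues 1–3: Ivan → place 1, Viktor → place 2, Hiro → place 3, Rosa → place 4.

Ivan, Viktor, Hiro, Rosa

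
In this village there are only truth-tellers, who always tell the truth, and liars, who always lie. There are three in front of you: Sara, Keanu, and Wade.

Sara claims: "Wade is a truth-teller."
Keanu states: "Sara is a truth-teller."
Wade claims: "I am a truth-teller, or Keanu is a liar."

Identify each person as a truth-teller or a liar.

Sara: truth-teller, Keanu: truth-teller, Wade: truth-teller

Consider Sara. Suppose Sara is a liar.
Then no assignment of the remaining roles makes every statement match its speaker's type — contradiction.
So Sara is a truth-teller.
With that fixed, Keanu's statement is true, so Keanu is a truth-teller.
Consider Wade. Suppose Wade is a liar.
Then Sara's statement comes out false, contradicting Sara being a truth-teller.
So Wade is a truth-teller.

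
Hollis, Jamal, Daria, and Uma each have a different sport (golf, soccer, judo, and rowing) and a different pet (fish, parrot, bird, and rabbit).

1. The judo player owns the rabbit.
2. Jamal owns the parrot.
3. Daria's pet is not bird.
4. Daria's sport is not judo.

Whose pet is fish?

Daria

With clues 1–2, Jamal is impossible for the one with pet fish.
With clues 1–4, Hollis and Uma are impossible for the one with pet fish.
That leaves Daria.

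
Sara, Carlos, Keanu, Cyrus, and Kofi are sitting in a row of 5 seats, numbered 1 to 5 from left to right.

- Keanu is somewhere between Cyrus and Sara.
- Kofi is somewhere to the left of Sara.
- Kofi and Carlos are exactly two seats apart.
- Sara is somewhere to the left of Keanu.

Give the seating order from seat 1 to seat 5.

From clue 1: Keanu is in {2,3,4}.
From clues 1–3: Sara is in {2,4,5}.
From clues 1–4: Kofi → seat 1, Sara → seat 2, Carlos → seat 3, Keanu → seat 4, Cyrus → seat 5.

Kofi, Sara, Carlos, Keanu, Cyrus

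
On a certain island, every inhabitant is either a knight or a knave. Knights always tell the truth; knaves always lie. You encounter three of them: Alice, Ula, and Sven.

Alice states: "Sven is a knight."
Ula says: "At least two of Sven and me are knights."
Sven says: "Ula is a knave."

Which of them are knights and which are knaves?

Alice: knight, Ula: knave, Sven: knight

Consider Alice. Suppose Alice is a knave.
Then no assignment of the remaining roles makes every statement match its speaker's type — contradiction.
So Alice is a knight.
Consider Ula. Suppose Ula is a knight.
Then no assignment of the remaining roles makes every statement match its speaker's type — contradiction.
So Ula is a knave.
With that fixed, Sven's statement is true, so Sven is a knight.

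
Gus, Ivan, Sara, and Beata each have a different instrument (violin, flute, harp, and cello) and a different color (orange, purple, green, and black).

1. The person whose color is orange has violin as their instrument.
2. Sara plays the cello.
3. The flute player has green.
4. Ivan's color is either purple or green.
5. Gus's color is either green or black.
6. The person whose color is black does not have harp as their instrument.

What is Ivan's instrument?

harp

With clues 1–2, cello is impossible for Ivan's instrument.
With clues 1–4, violin is impossible for Ivan's instrument.
With clues 1–6, flute is impossible for Ivan's instrument.
That leaves harp.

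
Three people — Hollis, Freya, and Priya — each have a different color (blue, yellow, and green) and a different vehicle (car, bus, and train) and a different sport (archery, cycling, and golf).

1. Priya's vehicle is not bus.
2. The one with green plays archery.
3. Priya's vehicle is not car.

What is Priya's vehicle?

train

Clue 1 rules out bus for Priya's vehicle.
With clues 1–3, car is impossible for Priya's vehicle.
That leaves train.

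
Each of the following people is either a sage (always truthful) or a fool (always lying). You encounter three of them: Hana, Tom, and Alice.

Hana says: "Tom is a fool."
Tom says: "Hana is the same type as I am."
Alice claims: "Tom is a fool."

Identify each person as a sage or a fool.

Consider Hana. Suppose Hana is a fool.
Then whichever role Tom has, Tom's statement has the wrong truth value — contradiction.
So Hana is a sage.
Consider Tom. Suppose Tom is a sage.
Then Hana's statement comes out false, contradicting Hana being a sage.
So Tom is a fool.
With that fixed, Alice's statement is true, so Alice is a sage.

Hana: sage, Tom: fool, Alice: sage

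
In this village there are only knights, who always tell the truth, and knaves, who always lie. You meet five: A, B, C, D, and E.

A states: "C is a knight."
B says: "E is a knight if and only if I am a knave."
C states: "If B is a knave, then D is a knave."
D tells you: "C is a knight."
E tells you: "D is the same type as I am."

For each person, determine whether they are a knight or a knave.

Consider A. Suppose A is a knave.
Then no assignment of the remaining roles makes every statement match its speaker's type — contradiction.
So A is a knight.
Consider B. Suppose B is a knave.
Then no assignment of the remaining roles makes every statement match its speaker's type — contradiction.
So B is a knight.
With that fixed, C's statement is true, so C is a knight.
With that fixed, D's statement is true, so D is a knight.
Consider E. Suppose E is a knight.
Then B's statement comes out false, contradicting B being a knight.
So E is a knave.

A: knight, B: knight, C: knight, D: knight, E: knave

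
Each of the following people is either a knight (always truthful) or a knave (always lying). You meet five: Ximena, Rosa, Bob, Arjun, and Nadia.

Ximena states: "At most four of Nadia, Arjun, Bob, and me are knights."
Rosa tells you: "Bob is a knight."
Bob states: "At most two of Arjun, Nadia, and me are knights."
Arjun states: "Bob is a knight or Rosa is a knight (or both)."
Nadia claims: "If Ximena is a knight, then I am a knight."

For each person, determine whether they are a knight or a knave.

Regardless of anyone's role, Ximena's statement is true, so Ximena is a knight.
Consider Rosa. Suppose Rosa is a knave.
Then no assignment of the remaining roles makes every statement match its speaker's type — contradiction.
So Rosa is a knight.
With that fixed, Arjun's statement is true, so Arjun is a knight.
Consider Bob. Suppose Bob is a knave.
Then Rosa's statement comes out false, contradicting Rosa being a knight.
So Bob is a knight.
Consider Nadia. Suppose Nadia is a knight.
Then Bob's statement comes out false, contradicting Bob being a knight.
So Nadia is a knave.

Ximena: knight, Rosa: knight, Bob: knight, Arjun: knight, Nadia: knave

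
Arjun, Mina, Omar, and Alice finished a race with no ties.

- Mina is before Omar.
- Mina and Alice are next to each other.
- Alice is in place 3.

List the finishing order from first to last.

From clue 1: Mina is in {1,2,3}.
From clues 1–2: Omar is in {3,4}.
From clues 1–3: Arjun → place 1, Mina → place 2, Alice → place 3, Omar → place 4.

Arjun, Mina, Alice, Omar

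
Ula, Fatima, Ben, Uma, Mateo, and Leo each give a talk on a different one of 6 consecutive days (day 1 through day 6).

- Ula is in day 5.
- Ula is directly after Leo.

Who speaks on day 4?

Leo

With clue 1, Ula is ruled out for day 4.
With clues 1–2, Ben, Fatima, Mateo, and Uma are ruled out for day 4.
So day 4 is Leo.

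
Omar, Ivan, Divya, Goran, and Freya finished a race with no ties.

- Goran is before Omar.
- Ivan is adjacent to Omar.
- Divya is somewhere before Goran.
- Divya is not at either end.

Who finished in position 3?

Goran

With clues 1–3, Divya is ruled out for place 3.
With clues 1–4, Freya, Ivan, and Omar are ruled out for place 3.
So place 3 is Goran.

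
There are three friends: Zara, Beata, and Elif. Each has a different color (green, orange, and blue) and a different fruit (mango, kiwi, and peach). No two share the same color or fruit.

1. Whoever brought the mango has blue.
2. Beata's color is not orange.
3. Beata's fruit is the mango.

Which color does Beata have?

blue

With clues 1–2, orange is impossible for Beata's color.
With clues 1–3, green is impossible for Beata's color.
That leaves blue.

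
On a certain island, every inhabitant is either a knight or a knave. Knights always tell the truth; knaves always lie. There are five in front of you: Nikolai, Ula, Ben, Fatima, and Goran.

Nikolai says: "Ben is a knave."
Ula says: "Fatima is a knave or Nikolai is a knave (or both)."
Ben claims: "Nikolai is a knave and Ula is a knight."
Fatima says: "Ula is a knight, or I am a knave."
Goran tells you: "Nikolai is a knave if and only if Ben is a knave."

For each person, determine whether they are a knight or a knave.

Nikolai: knave, Ula: knight, Ben: knight, Fatima: knight, Goran: knave

Consider Nikolai. Suppose Nikolai is a knight.
Then no assignment of the remaining roles makes every statement match its speaker's type — contradiction.
So Nikolai is a knave.
With that fixed, Ula's statement is true, so Ula is a knight.
With that fixed, Ben's statement is true, so Ben is a knight.
With that fixed, Fatima's statement is true, so Fatima is a knight.
With that fixed, Goran's statement is false, so Goran is a knave.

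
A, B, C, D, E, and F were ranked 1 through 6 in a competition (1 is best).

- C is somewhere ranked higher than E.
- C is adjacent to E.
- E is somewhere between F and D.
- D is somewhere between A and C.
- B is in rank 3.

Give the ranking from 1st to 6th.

From clue 1: C is in {1,2,3,4,5}.
From clues 1–3: C is in {2,3,4}.
From clues 1–5: A → rank 1, D → rank 2, B → rank 3, C → rank 4, E → rank 5, F → rank 6.

A, D, B, C, E, F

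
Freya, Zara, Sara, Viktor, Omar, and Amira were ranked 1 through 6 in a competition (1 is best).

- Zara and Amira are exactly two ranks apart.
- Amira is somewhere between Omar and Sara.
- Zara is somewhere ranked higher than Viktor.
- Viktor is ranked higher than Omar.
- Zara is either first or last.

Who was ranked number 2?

Sara

With clues 1–3, Viktor is ruled out for rank 2.
With clues 1–4, Omar is ruled out for rank 2.
With clues 1–5, Amira, Freya, and Zara are ruled out for rank 2.
So rank 2 is Sara.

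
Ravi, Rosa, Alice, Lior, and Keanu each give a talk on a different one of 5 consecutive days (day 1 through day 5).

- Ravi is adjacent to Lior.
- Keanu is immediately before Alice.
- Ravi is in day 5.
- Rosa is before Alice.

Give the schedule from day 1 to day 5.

Rosa, Keanu, Alice, Lior, Ravi

From clues 1–2: Rosa is in {1,3,5}.
From clues 1–3: Lior → day 4, Ravi → day 5.
From clues 1–4: Rosa → day 1, Keanu → day 2, Alice → day 3.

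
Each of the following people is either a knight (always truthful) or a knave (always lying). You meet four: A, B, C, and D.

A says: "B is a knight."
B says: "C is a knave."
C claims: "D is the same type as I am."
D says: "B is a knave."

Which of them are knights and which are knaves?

A: knave, B: knave, C: knight, D: knight

Consider A. Suppose A is a knight.
Then no assignment of the remaining roles makes every statement match its speaker's type — contradiction.
So A is a knave.
Consider B. Suppose B is a knight.
Then A's statement comes out true, contradicting A being a knave.
So B is a knave.
With that fixed, D's statement is true, so D is a knight.
Consider C. Suppose C is a knave.
Then B's statement comes out true, contradicting B being a knave.
So C is a knight.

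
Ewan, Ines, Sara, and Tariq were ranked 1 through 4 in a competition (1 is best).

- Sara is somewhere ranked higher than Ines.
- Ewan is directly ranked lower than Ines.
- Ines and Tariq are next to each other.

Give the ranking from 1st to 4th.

From clue 1: Ines is in {2,3,4}.
From clues 1–2: Ewan is in {3,4}.
From clues 1–3: Sara → rank 1, Tariq → rank 2, Ines → rank 3, Ewan → rank 4.

Sara, Tariq, Ines, Ewan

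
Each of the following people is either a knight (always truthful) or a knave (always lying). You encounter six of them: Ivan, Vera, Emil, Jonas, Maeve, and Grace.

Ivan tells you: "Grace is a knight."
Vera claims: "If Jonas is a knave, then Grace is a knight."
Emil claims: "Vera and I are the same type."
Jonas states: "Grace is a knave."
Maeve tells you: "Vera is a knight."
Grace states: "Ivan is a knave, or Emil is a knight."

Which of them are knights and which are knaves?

Consider Ivan. Suppose Ivan is a knave.
Then no assignment of the remaining roles makes every statement match its speaker's type — contradiction.
So Ivan is a knight.
Consider Vera. Suppose Vera is a knave.
Then whichever role Emil has, Emil's statement has the wrong truth value — contradiction.
So Vera is a knight.
With that fixed, Maeve's statement is true, so Maeve is a knight.
Consider Emil. Suppose Emil is a knave.
Then no assignment of the remaining roles makes every statement match its speaker's type — contradiction.
So Emil is a knight.
With that fixed, Grace's statement is true, so Grace is a knight.
With that fixed, Jonas's statement is false, so Jonas is a knave.

Ivan: knight, Vera: knight, Emil: knight, Jonas: knave, Maeve: knight, Grace: knight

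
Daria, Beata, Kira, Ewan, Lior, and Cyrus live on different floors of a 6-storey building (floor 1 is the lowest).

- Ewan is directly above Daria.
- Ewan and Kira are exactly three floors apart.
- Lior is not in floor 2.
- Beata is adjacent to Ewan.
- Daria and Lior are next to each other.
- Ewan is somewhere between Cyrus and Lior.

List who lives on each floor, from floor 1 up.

Lior, Daria, Ewan, Beata, Cyrus, Kira

From clue 1: Daria is in {1,2,3,4,5}.
From clues 1–4: Daria is in {1,2,3,4}.
From clues 1–5: Daria is in {2,4}.
From clues 1–6: Lior → floor 1, Daria → floor 2, Ewan → floor 3, Beata → floor 4, Cyrus → floor 5, Kira → floor 6.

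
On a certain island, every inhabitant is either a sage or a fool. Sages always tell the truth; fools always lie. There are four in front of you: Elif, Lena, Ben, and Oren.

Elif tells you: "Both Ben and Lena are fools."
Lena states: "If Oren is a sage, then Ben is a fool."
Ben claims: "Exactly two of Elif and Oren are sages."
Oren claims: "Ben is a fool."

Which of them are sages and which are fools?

Consider Elif. Suppose Elif is a sage.
Then no assignment of the remaining roles makes every statement match its speaker's type — contradiction.
So Elif is a fool.
With that fixed, Ben's statement is false, so Ben is a fool.
With that fixed, Oren's statement is true, so Oren is a sage.
With that fixed, Lena's statement is true, so Lena is a sage.

Elif: fool, Lena: sage, Ben: fool, Oren: sage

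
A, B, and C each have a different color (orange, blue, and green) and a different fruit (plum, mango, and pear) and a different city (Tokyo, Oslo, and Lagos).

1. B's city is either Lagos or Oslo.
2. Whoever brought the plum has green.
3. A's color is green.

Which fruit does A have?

plum

With clues 1–3, mango and pear are impossible for A's fruit.
That leaves plum.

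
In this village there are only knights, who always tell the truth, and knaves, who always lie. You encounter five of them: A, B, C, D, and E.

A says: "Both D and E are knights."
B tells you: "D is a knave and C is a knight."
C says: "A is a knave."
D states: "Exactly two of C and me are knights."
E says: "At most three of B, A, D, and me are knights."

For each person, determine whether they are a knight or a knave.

Consider A. Suppose A is a knight.
Then no assignment of the remaining roles makes every statement match its speaker's type — contradiction.
So A is a knave.
With that fixed, C's statement is true, so C is a knight.
With that fixed, E's statement is true, so E is a knight.
Consider B. Suppose B is a knave.
Then no assignment of the remaining roles makes every statement match its speaker's type — contradiction.
So B is a knight.
Consider D. Suppose D is a knight.
Then A's statement comes out true, contradicting A being a knave.
So D is a knave.

A: knave, B: knight, C: knight, D: knave, E: knight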